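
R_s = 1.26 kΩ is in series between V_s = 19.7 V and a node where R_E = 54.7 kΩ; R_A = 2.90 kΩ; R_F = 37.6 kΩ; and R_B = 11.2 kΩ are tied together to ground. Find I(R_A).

Equivalent of the parallel group: R_p = 2.088 kΩ.
V_A by voltage divider: V_A = 19.7 × 2.088/(1.26 + 2.088) = 12.29 V.
I(R_A) = V_A / R_A = 12.29/2.90 = 4.236 mA.

I ≈ 4.24 mA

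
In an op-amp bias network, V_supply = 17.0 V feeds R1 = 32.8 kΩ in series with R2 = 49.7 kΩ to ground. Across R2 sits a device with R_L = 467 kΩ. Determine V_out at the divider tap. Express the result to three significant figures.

V_out ≈ 9.83 V

The load sits in parallel with R2, giving an effective lower resistance R2' = R2·R_L/(R2+R_L) = 44.92 kΩ.
Voltage divider with the loaded lower leg: V_out = 17.0 × 44.92/(32.8 + 44.92) = 17.0 × 0.5780 = 9.825 V.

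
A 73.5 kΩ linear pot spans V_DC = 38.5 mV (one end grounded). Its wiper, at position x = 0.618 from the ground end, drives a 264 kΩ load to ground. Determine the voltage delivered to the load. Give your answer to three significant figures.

V_out ≈ 22.3 mV

Lower segment x·R_p = 45.42 kΩ; upper segment (1−x)·R_p = 28.08 kΩ.
(x·R_p) ‖ R_L = 38.75 kΩ.
V_out = 38.5 × 38.75/(28.08 + 38.75) = 22.33 mV.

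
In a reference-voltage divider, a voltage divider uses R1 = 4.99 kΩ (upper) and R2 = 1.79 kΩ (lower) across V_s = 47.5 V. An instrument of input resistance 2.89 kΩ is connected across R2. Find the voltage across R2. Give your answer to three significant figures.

R2 ‖ R_L = (1.79 × 2.89)/(1.79 + 2.89) = 1.105 kΩ.
Then V_out = V_s · R2'/(R1 + R2') = 47.5 × 1.105/6.095 = 8.614 V.

V_out ≈ 8.61 V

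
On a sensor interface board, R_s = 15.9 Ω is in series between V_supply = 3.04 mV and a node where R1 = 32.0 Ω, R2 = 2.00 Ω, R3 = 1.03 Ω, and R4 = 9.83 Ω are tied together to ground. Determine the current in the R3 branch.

Equivalent of the parallel group: R_p = 0.6235 Ω.
V_A = 3.04 × 0.6235/16.52 = 0.1147 mV.
Branch current I = V_A/R3 = 0.1147/1.03 = 0.1114 mA.
(Check via current divider: I_total = 0.1840 mA; share G_k/ΣG = 0.6053 → same result.)

I ≈ 0.111 mA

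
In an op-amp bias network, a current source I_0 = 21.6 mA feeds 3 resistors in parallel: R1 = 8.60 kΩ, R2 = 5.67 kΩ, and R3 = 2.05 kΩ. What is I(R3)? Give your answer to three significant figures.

I ≈ 13.5 mA

Conductances: ΣG = 1/8.60 + 1/5.67 + 1/2.05 = 0.7805 (1/kΩ).
R3 takes the fraction G_k/ΣG = 0.4878/0.7805 = 0.6250, so I = 21.6 × 0.6250 = 13.50 mA.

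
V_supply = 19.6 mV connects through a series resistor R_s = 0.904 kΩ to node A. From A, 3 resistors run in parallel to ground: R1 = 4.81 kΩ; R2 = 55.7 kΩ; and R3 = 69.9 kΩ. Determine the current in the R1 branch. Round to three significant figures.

I ≈ 3.35 µA

Combine the parallel branches: R_p = (1/4.81 + 1/55.7 + 1/69.9)⁻¹ = 4.164 kΩ.
V_A = 19.6 × 4.164/5.068 = 16.10 mV.
Branch current I = V_A/R1 = 16.10/4.81 = 3.348 µA.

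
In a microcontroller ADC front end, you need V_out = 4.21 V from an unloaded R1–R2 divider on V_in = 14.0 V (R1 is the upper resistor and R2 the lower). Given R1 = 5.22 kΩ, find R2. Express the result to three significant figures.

The divider ratio is R2/(R1+R2) = 4.21/14.0 = 0.3007.
So R2 = R1 · V_out/(V_in − V_out) = 5.22 × 4.21/(14.0 − 4.21) = 5.22 × 0.4300 = 2.245 kΩ.

R2 ≈ 2.24 kΩ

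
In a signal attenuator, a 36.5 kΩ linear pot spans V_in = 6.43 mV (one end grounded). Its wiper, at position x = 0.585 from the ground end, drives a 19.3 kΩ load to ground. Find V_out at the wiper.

V_out ≈ 2.58 mV

Split the track: R_lower = x·R_p = 21.35 kΩ, R_upper = (1−x)·R_p = 15.15 kΩ.
(x·R_p) ‖ R_L = 10.14 kΩ.
Loaded-divider output: V_out = 6.43 × 0.4009 = 2.578 mV.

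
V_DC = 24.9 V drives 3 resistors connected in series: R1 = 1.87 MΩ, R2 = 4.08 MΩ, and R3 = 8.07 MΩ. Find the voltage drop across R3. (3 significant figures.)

Series total: ΣR = 1.87 + 4.08 + 8.07 = 14.02 MΩ.
By the voltage-divider rule, V = 24.9 × 8.070/14.02 = 14.33 V.

V ≈ 14.3 V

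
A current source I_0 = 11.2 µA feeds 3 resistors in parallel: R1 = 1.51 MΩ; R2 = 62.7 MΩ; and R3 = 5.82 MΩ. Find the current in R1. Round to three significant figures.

I ≈ 8.73 µA

Total conductance ΣG = 1/1.51 + 1/62.7 + 1/5.82 = 0.8500 (units of 1/MΩ).
By the current-divider rule, I = I_0 · G_k/ΣG = 11.2 × 0.7791 = 8.726 µA.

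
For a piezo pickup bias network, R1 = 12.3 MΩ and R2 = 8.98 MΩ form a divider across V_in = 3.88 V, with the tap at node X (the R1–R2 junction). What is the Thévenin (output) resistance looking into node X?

Zeroing V_in shorts the top of R1 to ground, so R_th = R1 ‖ R2 = 5.191 MΩ.

R_th ≈ 5.19 MΩ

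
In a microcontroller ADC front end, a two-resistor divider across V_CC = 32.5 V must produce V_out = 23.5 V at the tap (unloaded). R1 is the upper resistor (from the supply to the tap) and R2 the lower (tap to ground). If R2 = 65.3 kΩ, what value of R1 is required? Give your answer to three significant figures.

R1 ≈ 25.0 kΩ

The divider ratio is R2/(R1+R2) = 23.5/32.5 = 0.7231.
Rearranging, R1 = R2·(1−k)/k = 65.3 × 0.3830 = 25.01 kΩ.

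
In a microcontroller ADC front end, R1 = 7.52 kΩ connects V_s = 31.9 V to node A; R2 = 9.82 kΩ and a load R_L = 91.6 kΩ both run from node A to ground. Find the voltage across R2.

The load sits in parallel with R2, giving an effective lower resistance R2' = R2·R_L/(R2+R_L) = 8.869 kΩ.
Voltage divider with the loaded lower leg: V_out = 31.9 × 8.869/(7.52 + 8.869) = 31.9 × 0.5412 = 17.26 V.

V_out ≈ 17.3 V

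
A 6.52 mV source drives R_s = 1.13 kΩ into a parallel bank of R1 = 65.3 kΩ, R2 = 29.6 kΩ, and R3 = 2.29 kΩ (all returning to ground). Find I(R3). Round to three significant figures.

I ≈ 1.84 µA

Combine the parallel branches: R_p = (1/65.3 + 1/29.6 + 1/2.29)⁻¹ = 2.059 kΩ.
V_A by voltage divider: V_A = 6.52 × 2.059/(1.13 + 2.059) = 4.209 mV.
Branch current I = V_A/R3 = 4.209/2.29 = 1.838 µA.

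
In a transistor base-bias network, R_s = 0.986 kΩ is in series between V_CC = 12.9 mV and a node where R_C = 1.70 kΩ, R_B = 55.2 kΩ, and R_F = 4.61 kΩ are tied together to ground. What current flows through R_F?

Combine the parallel branches: R_p = (1/1.70 + 1/55.2 + 1/4.61)⁻¹ = 1.215 kΩ.
V_A by voltage divider: V_A = 12.9 × 1.215/(0.986 + 1.215) = 7.120 mV.
I(R_F) = V_A / R_F = 7.120/4.61 = 1.545 µA.

I ≈ 1.54 µA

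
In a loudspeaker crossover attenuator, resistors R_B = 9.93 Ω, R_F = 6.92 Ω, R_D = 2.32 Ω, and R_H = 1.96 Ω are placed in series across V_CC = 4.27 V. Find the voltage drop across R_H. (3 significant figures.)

V ≈ 0.396 V

ΣR = 9.93 + 6.92 + 2.32 + 1.96 = 21.13 Ω.
V = V_CC · R/ΣR = 4.27 × 0.09276 = 0.3961 V.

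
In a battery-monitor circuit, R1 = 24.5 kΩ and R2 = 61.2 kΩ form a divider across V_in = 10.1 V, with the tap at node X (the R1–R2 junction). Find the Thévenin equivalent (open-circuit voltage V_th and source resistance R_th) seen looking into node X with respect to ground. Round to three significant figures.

With X open, the divider is unloaded: V_th = 10.1 × 61.2/85.70 = 7.213 V.
With V_in suppressed (replaced by a short), R_th = R1 ‖ R2 = (24.50 × 61.2)/(24.50 + 61.2) = 17.50 kΩ.

V_th ≈ 7.21 V, R_th ≈ 17.5 kΩ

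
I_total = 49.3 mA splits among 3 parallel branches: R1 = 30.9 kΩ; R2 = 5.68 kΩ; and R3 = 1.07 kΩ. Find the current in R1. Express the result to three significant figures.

I ≈ 1.40 mA

ΣG = 1/30.9 + 1/5.68 + 1/1.07 = 1.143.
By the current-divider rule, I = I_total · G_k/ΣG = 49.3 × 0.02831 = 1.396 mA.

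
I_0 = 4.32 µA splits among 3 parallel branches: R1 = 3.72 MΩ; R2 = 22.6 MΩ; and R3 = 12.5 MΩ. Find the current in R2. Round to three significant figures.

I ≈ 0.486 µA

Total conductance ΣG = 1/3.72 + 1/22.6 + 1/12.5 = 0.3931 (units of 1/MΩ).
Current divider: I(R2) = I_0 · G_k/ΣG = 4.32 × (0.04425/0.3931) = 4.32 × 0.1126 = 0.4863 µA.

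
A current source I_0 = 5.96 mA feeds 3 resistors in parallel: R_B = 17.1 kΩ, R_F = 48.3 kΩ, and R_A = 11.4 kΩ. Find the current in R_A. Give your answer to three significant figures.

I ≈ 3.13 mA

Conductances: ΣG = 1/17.1 + 1/48.3 + 1/11.4 = 0.1669 (1/kΩ).
Current divider: I(R_A) = I_0 · G_k/ΣG = 5.96 × (0.08772/0.1669) = 5.96 × 0.5256 = 3.132 mA.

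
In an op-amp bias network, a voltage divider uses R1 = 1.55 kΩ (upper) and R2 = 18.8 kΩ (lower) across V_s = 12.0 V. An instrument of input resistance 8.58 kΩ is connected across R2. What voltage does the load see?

R2 ‖ R_L = (18.8 × 8.58)/(18.8 + 8.58) = 5.891 kΩ.
Then V_out = V_s · R2'/(R1 + R2') = 12.0 × 5.891/7.441 = 9.500 V.

V_out ≈ 9.50 V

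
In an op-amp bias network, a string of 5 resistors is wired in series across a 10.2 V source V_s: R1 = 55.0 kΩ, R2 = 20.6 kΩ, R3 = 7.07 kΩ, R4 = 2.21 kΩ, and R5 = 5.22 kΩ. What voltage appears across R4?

V ≈ 0.250 V

Total series resistance ΣR = 55.0 + 20.6 + 7.07 + 2.21 + 5.22 = 90.10 kΩ.
V = V_s · R/ΣR = 10.2 × 0.02453 = 0.2502 V.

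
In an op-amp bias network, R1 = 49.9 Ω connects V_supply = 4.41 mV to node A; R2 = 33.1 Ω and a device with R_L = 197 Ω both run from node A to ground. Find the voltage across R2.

V_out ≈ 1.60 mV

First combine the lower leg with the load: R2 ‖ R_L = 28.34 Ω.
Voltage divider with the loaded lower leg: V_out = 4.41 × 28.34/(49.9 + 28.34) = 4.41 × 0.3622 = 1.597 mV.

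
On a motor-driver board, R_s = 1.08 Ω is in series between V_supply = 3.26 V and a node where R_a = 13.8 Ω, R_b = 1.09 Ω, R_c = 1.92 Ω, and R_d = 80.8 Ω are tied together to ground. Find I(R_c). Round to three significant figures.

I ≈ 0.642 A

Equivalent of the parallel group: R_p = 0.6566 Ω.
V_A by voltage divider: V_A = 3.26 × 0.6566/(1.08 + 0.6566) = 1.233 V.
Branch current I = V_A/R_c = 1.233/1.92 = 0.6419 A.
(Check via current divider: I_total = 1.877 A; share G_k/ΣG = 0.3420 → same result.)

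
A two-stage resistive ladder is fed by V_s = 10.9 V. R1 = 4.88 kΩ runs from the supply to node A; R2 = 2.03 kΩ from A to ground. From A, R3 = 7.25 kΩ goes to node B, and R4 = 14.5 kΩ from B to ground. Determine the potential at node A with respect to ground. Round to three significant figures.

V_A ≈ 3.00 V

The second stage (R3 + R4 = 21.75 kΩ) loads node A in parallel with R2.
R2 ‖ (R3+R4) = 1.857 kΩ.
V_A = 10.9 × 1.857/(4.88 + 1.857) = 3.004 V.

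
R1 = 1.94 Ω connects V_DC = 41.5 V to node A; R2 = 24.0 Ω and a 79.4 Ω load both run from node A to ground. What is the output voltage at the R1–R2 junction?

V_out ≈ 37.5 V

R2 ‖ R_L = (24.0 × 79.4)/(24.0 + 79.4) = 18.43 Ω.
Then V_out = V_DC · R2'/(R1 + R2') = 41.5 × 18.43/20.37 = 37.55 V.
(Unloaded it would be 38.4 V; the load pulls it down.)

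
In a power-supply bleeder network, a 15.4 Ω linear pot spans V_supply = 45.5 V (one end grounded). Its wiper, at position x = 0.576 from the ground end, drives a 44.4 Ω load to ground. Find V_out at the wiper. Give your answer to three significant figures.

V_out ≈ 24.2 V

Split the track: R_lower = x·R_p = 8.870 Ω, R_upper = (1−x)·R_p = 6.530 Ω.
Lower segment in parallel with the load: 8.870 ‖ 44.4 = 7.393 Ω.
V_out = 45.5 × 7.393/(6.530 + 7.393) = 24.16 V.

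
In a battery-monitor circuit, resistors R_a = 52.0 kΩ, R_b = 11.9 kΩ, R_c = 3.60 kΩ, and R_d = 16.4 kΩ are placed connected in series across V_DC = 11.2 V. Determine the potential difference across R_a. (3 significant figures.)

ΣR = 52.0 + 11.9 + 3.60 + 16.4 = 83.90 kΩ.
By the voltage-divider rule, V = 11.2 × 52.00/83.90 = 6.942 V.

V ≈ 6.94 V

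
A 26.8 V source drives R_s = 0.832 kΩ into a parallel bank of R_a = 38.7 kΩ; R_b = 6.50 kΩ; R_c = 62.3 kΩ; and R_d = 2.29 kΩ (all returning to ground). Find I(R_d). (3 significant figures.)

Equivalent of the parallel group: R_p = 1.581 kΩ.
V_A by voltage divider: V_A = 26.8 × 1.581/(0.832 + 1.581) = 17.56 V.
I(R_d) = V_A / R_d = 17.56/2.29 = 7.668 mA.

I ≈ 7.67 mA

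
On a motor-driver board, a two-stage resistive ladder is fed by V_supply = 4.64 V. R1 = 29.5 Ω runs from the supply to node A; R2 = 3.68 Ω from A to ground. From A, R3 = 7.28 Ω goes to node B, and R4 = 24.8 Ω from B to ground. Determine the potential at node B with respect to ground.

V_B ≈ 0.361 V

Node A sees R2 in parallel with the series input of stage 2, R3 + R4 = 32.08 Ω.
R2 ‖ (R3+R4) = 3.301 Ω.
So V_A = 4.64 × 0.1006 = 0.4670 V.
Stage 2 is unloaded, so V_B = V_A · R4/(R3+R4) = 0.4670 × 24.8/32.08 = 0.3610 V.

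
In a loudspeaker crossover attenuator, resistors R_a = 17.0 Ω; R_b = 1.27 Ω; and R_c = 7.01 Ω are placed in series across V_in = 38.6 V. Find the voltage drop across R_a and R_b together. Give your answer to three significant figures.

V ≈ 27.9 V

Total series resistance ΣR = 17.0 + 1.27 + 7.01 = 25.28 Ω.
R_{R_a..R_b} = 17.0 + 1.27 = 18.27 Ω.
V = V_in · R/ΣR = 38.6 × 0.7227 = 27.90 V.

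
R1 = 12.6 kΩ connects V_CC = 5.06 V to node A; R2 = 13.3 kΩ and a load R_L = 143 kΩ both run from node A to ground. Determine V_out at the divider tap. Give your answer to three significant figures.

First combine the lower leg with the load: R2 ‖ R_L = 12.17 kΩ.
Now apply the divider: V_out = 5.06 × 0.4913 = 2.486 V.

V_out ≈ 2.49 V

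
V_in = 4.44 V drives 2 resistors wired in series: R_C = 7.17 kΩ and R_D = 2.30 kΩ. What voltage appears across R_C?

Total series resistance ΣR = 7.17 + 2.30 = 9.470 kΩ.
By the voltage-divider rule, V = 4.44 × 7.170/9.470 = 3.362 V.

V ≈ 3.36 V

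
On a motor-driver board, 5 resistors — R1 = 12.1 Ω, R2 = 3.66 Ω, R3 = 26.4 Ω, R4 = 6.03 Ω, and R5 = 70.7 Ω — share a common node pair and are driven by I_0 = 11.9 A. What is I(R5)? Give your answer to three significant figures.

I ≈ 0.293 A

ΣG = 1/12.1 + 1/3.66 + 1/26.4 + 1/6.03 + 1/70.7 = 0.5737.
By the current-divider rule, I = I_0 · G_k/ΣG = 11.9 × 0.02465 = 0.2934 A.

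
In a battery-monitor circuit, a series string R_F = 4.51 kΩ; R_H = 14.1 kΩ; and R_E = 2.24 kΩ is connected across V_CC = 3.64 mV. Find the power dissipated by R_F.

P ≈ 0.137 nW

Series current I = V_CC/ΣR = 3.64/20.85 = 0.1746 µA.
P(R_F) = I²·R_F = (0.1746)² × 4.51 = 0.1375 nW.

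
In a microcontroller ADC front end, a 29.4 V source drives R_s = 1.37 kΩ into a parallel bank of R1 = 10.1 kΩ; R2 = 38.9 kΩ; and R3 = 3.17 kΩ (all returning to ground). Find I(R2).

I ≈ 0.471 mA

Parallel bank: R_p = 1/(1/10.1 + 1/38.9 + 1/3.17) = 2.272 kΩ.
V_A = 29.4 × 2.272/3.642 = 18.34 V.
Branch current I = V_A/R2 = 18.34/38.9 = 0.4715 mA.
(Equivalently: I_total = 8.073 mA, then current-divider fraction G_k/ΣG = 0.05840.)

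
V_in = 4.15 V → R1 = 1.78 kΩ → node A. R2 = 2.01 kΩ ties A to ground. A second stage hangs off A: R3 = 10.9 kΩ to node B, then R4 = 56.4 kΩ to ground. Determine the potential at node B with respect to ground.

The second stage (R3 + R4 = 67.30 kΩ) loads node A in parallel with R2.
Effective lower resistance at A: R2 ‖ 67.30 = 1.952 kΩ.
So V_A = 4.15 × 0.5230 = 2.170 V.
Stage 2 is unloaded, so V_B = V_A · R4/(R3+R4) = 2.170 × 56.4/67.30 = 1.819 V.

V_B ≈ 1.82 V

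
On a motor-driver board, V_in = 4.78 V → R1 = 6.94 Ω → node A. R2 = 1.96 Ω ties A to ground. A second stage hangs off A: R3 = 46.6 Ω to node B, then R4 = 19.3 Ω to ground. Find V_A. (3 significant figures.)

V_A ≈ 1.03 V

The second stage (R3 + R4 = 65.90 Ω) loads node A in parallel with R2.
R2 ‖ (R3+R4) = 1.903 Ω.
So V_A = 4.78 × 0.2152 = 1.029 V.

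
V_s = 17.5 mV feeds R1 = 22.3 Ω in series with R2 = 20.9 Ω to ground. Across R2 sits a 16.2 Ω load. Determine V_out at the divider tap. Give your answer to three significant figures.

V_out ≈ 5.08 mV

First combine the lower leg with the load: R2 ‖ R_L = 9.126 Ω.
Then V_out = V_s · R2'/(R1 + R2') = 17.5 × 9.126/31.43 = 5.082 mV.
(Unloaded it would be 8.47 mV; the load pulls it down.)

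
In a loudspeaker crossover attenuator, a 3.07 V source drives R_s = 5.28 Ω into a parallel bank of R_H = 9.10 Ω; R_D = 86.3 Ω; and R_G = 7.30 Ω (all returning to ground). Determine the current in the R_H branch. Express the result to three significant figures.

Combine the parallel branches: R_p = (1/9.10 + 1/86.3 + 1/7.30)⁻¹ = 3.869 Ω.
V_A by voltage divider: V_A = 3.07 × 3.869/(5.28 + 3.869) = 1.298 V.
I(R_H) = V_A / R_H = 1.298/9.10 = 0.1427 A.
(Equivalently: I_total = 0.3356 A, then current-divider fraction G_k/ΣG = 0.4252.)

I ≈ 0.143 A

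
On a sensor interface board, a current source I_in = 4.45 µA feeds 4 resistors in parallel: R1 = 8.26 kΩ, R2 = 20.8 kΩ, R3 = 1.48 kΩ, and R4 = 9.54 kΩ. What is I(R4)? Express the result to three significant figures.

Conductances: ΣG = 1/8.26 + 1/20.8 + 1/1.48 + 1/9.54 = 0.9496 (1/kΩ).
By the current-divider rule, I = I_in · G_k/ΣG = 4.45 × 0.1104 = 0.4912 µA.

I ≈ 0.491 µA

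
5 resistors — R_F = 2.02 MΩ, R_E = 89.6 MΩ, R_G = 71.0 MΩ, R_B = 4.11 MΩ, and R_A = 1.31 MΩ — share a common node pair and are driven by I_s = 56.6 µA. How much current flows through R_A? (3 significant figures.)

ΣG = 1/2.02 + 1/89.6 + 1/71.0 + 1/4.11 + 1/1.31 = 1.527.
R_A takes the fraction G_k/ΣG = 0.7634/1.527 = 0.4999, so I = 56.6 × 0.4999 = 28.30 µA.

I ≈ 28.3 µA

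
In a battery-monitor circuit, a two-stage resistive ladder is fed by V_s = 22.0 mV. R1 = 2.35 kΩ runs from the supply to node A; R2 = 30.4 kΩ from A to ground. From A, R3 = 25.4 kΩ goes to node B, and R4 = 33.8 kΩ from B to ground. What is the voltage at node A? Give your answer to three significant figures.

Looking into the second stage from A: R3 + R4 = 59.20 kΩ appears in parallel with R2.
R2 ‖ (R3+R4) = 20.09 kΩ.
V_A = 22.0 × 20.09/(2.35 + 20.09) = 19.70 mV.

V_A ≈ 19.7 mV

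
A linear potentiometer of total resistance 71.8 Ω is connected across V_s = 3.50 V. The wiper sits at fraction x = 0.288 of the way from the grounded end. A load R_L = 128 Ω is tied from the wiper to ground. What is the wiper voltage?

Lower segment x·R_p = 20.68 Ω; upper segment (1−x)·R_p = 51.12 Ω.
Lower segment in parallel with the load: 20.68 ‖ 128 = 17.80 Ω.
Then V_out = V_s · 17.80/(51.12 + 17.80) = 0.9040 V.
(Unloaded: V_out = x·V_s = 1.01 V.)

V_out ≈ 0.904 V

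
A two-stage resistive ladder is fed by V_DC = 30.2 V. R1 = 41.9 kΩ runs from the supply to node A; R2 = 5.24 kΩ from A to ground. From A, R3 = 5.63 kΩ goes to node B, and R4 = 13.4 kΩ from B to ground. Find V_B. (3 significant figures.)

V_B ≈ 1.90 V

The second stage (R3 + R4 = 19.03 kΩ) loads node A in parallel with R2.
Effective lower resistance at A: R2 ‖ 19.03 = 4.109 kΩ.
So V_A = 30.2 × 0.08930 = 2.697 V.
Stage 2 is unloaded, so V_B = V_A · R4/(R3+R4) = 2.697 × 13.4/19.03 = 1.899 V.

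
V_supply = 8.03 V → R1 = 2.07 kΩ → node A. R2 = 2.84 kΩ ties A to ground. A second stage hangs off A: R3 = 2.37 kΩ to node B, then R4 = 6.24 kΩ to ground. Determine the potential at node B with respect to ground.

V_B ≈ 2.96 V

Node A sees R2 in parallel with the series input of stage 2, R3 + R4 = 8.610 kΩ.
R2 ‖ (R3+R4) = 2.136 kΩ.
So V_A = 8.03 × 0.5078 = 4.078 V.
V_B = V_A × 0.7247 = 2.955 V.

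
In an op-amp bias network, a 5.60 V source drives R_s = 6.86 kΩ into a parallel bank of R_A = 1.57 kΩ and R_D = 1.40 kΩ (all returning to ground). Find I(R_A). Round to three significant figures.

I ≈ 0.347 mA

Equivalent of the parallel group: R_p = 0.7401 kΩ.
Node voltage V_A = V_DC · R_p/(R_s + R_p) = 5.60 × 0.09738 = 0.5453 V.
Branch current I = V_A/R_A = 0.5453/1.57 = 0.3473 mA.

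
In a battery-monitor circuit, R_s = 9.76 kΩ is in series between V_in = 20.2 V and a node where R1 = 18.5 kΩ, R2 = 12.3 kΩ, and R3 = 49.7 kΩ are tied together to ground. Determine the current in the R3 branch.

I ≈ 0.161 mA

Equivalent of the parallel group: R_p = 6.432 kΩ.
V_A by voltage divider: V_A = 20.2 × 6.432/(9.76 + 6.432) = 8.024 V.
I(R3) = V_A / R3 = 8.024/49.7 = 0.1614 mA.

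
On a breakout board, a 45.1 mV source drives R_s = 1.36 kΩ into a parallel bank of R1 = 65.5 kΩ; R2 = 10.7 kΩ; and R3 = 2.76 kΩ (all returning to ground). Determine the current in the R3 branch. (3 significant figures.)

I ≈ 9.96 µA

Parallel bank: R_p = 1/(1/65.5 + 1/10.7 + 1/2.76) = 2.123 kΩ.
V_A = 45.1 × 2.123/3.483 = 27.49 mV.
Branch current I = V_A/R3 = 27.49/2.76 = 9.960 µA.
(Check via current divider: I_total = 12.95 µA; share G_k/ΣG = 0.7692 → same result.)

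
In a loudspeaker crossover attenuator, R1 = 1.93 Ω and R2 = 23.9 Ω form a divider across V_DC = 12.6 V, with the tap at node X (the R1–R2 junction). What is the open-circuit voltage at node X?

V_th ≈ 11.7 V

V_th is the unloaded tap voltage: V_DC · R2/(R1+R2) = 12.6 × 0.9253 = 11.66 V.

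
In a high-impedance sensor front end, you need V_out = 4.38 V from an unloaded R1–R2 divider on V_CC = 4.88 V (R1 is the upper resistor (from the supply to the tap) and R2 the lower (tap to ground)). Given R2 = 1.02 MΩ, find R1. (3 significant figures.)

R1 ≈ 0.116 MΩ

Required fraction k = V_out/V_CC = 0.8975.
R1 = R2·(1/k − 1) = 1.02 × 0.1142 = 0.1164 MΩ.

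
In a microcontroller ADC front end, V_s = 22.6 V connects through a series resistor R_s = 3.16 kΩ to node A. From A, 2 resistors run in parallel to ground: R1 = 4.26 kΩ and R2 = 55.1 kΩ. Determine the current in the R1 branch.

Parallel bank: R_p = 1/(1/4.26 + 1/55.1) = 3.954 kΩ.
Node voltage V_A = V_s · R_p/(R_s + R_p) = 22.6 × 0.5558 = 12.56 V.
I(R1) = V_A / R1 = 12.56/4.26 = 2.949 mA.

I ≈ 2.95 mA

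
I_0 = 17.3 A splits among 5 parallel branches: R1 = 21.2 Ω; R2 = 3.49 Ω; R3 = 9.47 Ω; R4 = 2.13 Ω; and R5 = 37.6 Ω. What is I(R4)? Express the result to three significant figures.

I ≈ 8.68 A

Total conductance ΣG = 1/21.2 + 1/3.49 + 1/9.47 + 1/2.13 + 1/37.6 = 0.9354 (units of 1/Ω).
Current divider: I(R4) = I_0 · G_k/ΣG = 17.3 × (0.4695/0.9354) = 17.3 × 0.5019 = 8.683 A.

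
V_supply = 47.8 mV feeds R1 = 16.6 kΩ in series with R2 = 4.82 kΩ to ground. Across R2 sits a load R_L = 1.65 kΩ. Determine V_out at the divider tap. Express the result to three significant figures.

V_out ≈ 3.30 mV

First combine the lower leg with the load: R2 ‖ R_L = 1.229 kΩ.
Now apply the divider: V_out = 47.8 × 0.06894 = 3.296 mV.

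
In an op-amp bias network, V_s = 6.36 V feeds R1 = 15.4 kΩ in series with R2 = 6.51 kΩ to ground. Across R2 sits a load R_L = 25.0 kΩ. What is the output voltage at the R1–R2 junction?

V_out ≈ 1.60 V

R2 ‖ R_L = (6.51 × 25.0)/(6.51 + 25.0) = 5.165 kΩ.
Then V_out = V_s · R2'/(R1 + R2') = 6.36 × 5.165/20.57 = 1.597 V.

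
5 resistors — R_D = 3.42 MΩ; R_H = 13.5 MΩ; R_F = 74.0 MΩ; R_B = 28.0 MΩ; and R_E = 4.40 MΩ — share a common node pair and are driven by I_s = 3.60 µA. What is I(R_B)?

I ≈ 0.200 µA

ΣG = 1/3.42 + 1/13.5 + 1/74.0 + 1/28.0 + 1/4.40 = 0.6430.
R_B takes the fraction G_k/ΣG = 0.03571/0.6430 = 0.05555, so I = 3.60 × 0.05555 = 0.2000 µA.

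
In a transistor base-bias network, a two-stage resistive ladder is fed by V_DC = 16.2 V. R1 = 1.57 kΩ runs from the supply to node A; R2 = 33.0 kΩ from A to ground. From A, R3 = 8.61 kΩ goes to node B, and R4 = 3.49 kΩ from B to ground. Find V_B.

V_B ≈ 3.97 V

Looking into the second stage from A: R3 + R4 = 12.10 kΩ appears in parallel with R2.
Effective lower resistance at A: R2 ‖ 12.10 = 8.854 kΩ.
First divider: V_A = V_DC · 8.854/(1.57 + 8.854) = 13.76 V.
Then the unloaded second divider: V_B = V_A × R4/(R3+R4) = 13.76 × 0.2884 = 3.969 V.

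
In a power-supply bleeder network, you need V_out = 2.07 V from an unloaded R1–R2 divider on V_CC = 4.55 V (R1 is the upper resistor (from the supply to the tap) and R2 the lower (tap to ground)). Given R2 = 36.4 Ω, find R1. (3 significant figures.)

R1 ≈ 43.6 Ω

Required fraction k = V_out/V_CC = 0.4549.
Rearranging, R1 = R2·(1−k)/k = 36.4 × 1.198 = 43.61 Ω.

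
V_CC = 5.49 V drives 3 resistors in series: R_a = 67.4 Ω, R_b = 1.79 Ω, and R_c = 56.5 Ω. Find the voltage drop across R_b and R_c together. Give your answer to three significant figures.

V ≈ 2.55 V

Series total: ΣR = 67.4 + 1.79 + 56.5 = 125.7 Ω.
R_{R_b..R_c} = 1.79 + 56.5 = 58.29 Ω.
By the voltage-divider rule, V = 5.49 × 58.29/125.7 = 2.546 V.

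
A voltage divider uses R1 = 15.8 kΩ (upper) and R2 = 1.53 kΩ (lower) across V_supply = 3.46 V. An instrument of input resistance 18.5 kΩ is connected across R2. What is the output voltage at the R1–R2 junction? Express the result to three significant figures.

V_out ≈ 0.284 V

R2 ‖ R_L = (1.53 × 18.5)/(1.53 + 18.5) = 1.413 kΩ.
Voltage divider with the loaded lower leg: V_out = 3.46 × 1.413/(15.8 + 1.413) = 3.46 × 0.08210 = 0.2841 V.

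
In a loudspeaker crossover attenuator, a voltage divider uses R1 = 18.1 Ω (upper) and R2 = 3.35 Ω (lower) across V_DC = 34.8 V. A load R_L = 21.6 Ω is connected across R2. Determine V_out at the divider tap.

R2 ‖ R_L = (3.35 × 21.6)/(3.35 + 21.6) = 2.900 Ω.
Now apply the divider: V_out = 34.8 × 0.1381 = 4.806 V.
(Unloaded it would be 5.43 V; the load pulls it down.)

V_out ≈ 4.81 V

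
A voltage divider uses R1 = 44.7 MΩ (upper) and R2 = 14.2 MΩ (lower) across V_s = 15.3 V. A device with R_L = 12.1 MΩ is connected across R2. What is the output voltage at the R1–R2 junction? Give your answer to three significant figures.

V_out ≈ 1.95 V

The load sits in parallel with R2, giving an effective lower resistance R2' = R2·R_L/(R2+R_L) = 6.533 MΩ.
Then V_out = V_s · R2'/(R1 + R2') = 15.3 × 6.533/51.23 = 1.951 V.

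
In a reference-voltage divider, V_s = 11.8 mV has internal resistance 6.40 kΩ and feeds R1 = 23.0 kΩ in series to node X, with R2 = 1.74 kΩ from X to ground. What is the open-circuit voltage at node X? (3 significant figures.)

R1' = 6.40 + 23.0 = 29.40 kΩ (source resistance + R1).
Open-circuit (no load on X): V_th = V_s · R2/(R1' + R2) = 11.8 × 1.74/(29.40 + 1.74) = 0.6593 mV.

V_th ≈ 0.659 mV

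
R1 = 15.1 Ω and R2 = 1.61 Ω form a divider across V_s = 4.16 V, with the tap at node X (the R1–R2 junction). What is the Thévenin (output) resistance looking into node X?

With V_s suppressed (replaced by a short), R_th = R1 ‖ R2 = (15.10 × 1.61)/(15.10 + 1.61) = 1.455 Ω.

R_th ≈ 1.45 Ω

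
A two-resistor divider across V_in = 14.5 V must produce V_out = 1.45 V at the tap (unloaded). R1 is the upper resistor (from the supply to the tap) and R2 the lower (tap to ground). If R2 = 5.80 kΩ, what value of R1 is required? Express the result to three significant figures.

The divider ratio is R2/(R1+R2) = 1.45/14.5 = 0.1000.
So R1 = R2 · (V_in/V_out − 1) = 5.80 × (14.5/1.45 − 1) = 5.80 × 9.000 = 52.20 kΩ.

R1 ≈ 52.2 kΩ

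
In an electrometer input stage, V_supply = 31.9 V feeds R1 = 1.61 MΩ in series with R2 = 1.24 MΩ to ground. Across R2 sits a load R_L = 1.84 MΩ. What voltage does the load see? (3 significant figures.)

V_out ≈ 10.1 V

The load sits in parallel with R2, giving an effective lower resistance R2' = R2·R_L/(R2+R_L) = 0.7408 MΩ.
Now apply the divider: V_out = 31.9 × 0.3151 = 10.05 V.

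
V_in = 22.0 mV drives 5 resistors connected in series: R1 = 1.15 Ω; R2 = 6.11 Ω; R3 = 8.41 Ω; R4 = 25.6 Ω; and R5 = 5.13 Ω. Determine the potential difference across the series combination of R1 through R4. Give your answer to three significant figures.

V ≈ 19.6 mV

Series total: ΣR = 1.15 + 6.11 + 8.41 + 25.6 + 5.13 = 46.40 Ω.
R_{R1..R4} = 1.15 + 6.11 + 8.41 + 25.6 = 41.27 Ω.
By the voltage-divider rule, V = 22.0 × 41.27/46.40 = 19.57 mV.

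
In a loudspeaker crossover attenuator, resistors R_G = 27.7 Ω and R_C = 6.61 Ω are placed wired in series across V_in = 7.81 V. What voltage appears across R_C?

V ≈ 1.50 V

Series total: ΣR = 27.7 + 6.61 = 34.31 Ω.
By the voltage-divider rule, V = 7.81 × 6.610/34.31 = 1.505 V.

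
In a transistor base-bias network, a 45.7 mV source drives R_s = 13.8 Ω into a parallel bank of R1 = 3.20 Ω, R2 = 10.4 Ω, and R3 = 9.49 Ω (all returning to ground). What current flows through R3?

I ≈ 0.595 mA

Combine the parallel branches: R_p = (1/3.20 + 1/10.4 + 1/9.49)⁻¹ = 1.945 Ω.
V_A = 45.7 × 1.945/15.75 = 5.646 mV.
Branch current I = V_A/R3 = 5.646/9.49 = 0.5950 mA.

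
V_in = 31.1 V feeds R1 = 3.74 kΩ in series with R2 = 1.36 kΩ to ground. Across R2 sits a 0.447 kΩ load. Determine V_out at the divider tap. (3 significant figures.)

V_out ≈ 2.57 V

First combine the lower leg with the load: R2 ‖ R_L = 0.3364 kΩ.
Now apply the divider: V_out = 31.1 × 0.08253 = 2.567 V.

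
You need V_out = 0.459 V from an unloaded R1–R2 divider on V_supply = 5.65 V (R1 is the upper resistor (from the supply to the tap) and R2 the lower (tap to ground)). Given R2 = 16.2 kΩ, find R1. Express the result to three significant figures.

The divider ratio is R2/(R1+R2) = 0.459/5.65 = 0.08124.
So R1 = R2 · (V_supply/V_out − 1) = 16.2 × (5.65/0.459 − 1) = 16.2 × 11.31 = 183.2 kΩ.

R1 ≈ 183 kΩ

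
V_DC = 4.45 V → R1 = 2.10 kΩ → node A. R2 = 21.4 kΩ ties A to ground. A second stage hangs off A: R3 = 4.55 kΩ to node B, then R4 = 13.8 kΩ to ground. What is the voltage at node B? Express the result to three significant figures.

V_B ≈ 2.76 V

Looking into the second stage from A: R3 + R4 = 18.35 kΩ appears in parallel with R2.
Effective lower resistance at A: R2 ‖ 18.35 = 9.879 kΩ.
So V_A = 4.45 × 0.8247 = 3.670 V.
V_B = V_A × 0.7520 = 2.760 V.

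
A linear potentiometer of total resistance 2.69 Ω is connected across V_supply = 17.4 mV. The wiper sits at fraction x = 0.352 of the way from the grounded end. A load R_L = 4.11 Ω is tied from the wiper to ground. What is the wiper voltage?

Split the track: R_lower = x·R_p = 0.9469 Ω, R_upper = (1−x)·R_p = 1.743 Ω.
(x·R_p) ‖ R_L = 0.7696 Ω.
V_out = 17.4 × 0.7696/(1.743 + 0.7696) = 5.329 mV.
(Unloaded: V_out = x·V_supply = 6.12 mV.)

V_out ≈ 5.33 mV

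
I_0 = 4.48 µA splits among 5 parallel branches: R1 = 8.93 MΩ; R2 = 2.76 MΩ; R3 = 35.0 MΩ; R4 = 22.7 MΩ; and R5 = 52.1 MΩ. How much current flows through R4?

I ≈ 0.349 µA

Total conductance ΣG = 1/8.93 + 1/2.76 + 1/35.0 + 1/22.7 + 1/52.1 = 0.5661 (units of 1/MΩ).
R4 takes the fraction G_k/ΣG = 0.04405/0.5661 = 0.07782, so I = 4.48 × 0.07782 = 0.3486 µA.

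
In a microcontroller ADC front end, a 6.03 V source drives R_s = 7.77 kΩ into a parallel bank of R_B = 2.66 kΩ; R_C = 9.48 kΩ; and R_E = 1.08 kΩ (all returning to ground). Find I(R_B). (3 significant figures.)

Equivalent of the parallel group: R_p = 0.7106 kΩ.
V_A = 6.03 × 0.7106/8.481 = 0.5052 V.
I(R_B) = V_A / R_B = 0.5052/2.66 = 0.1899 mA.

I ≈ 0.190 mA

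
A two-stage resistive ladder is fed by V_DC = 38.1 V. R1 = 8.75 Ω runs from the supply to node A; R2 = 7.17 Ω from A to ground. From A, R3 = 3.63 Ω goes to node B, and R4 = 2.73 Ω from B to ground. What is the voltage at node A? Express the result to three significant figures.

The second stage (R3 + R4 = 6.360 Ω) loads node A in parallel with R2.
R2 ‖ (R3+R4) = 3.370 Ω.
First divider: V_A = V_DC · 3.370/(8.75 + 3.370) = 10.59 V.

V_A ≈ 10.6 V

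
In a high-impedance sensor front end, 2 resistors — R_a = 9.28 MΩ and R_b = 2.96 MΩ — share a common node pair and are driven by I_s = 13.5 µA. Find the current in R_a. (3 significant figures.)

For two parallel branches, I_k = I_s · (other R)/(sum of R).
So I = 13.5 × 2.96/12.24 = 3.265 µA.

I ≈ 3.26 µA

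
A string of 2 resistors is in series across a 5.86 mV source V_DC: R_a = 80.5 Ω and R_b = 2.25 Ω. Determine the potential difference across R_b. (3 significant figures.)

ΣR = 80.5 + 2.25 = 82.75 Ω.
V = V_DC · R/ΣR = 5.86 × 0.02719 = 0.1593 mV.

V ≈ 0.159 mV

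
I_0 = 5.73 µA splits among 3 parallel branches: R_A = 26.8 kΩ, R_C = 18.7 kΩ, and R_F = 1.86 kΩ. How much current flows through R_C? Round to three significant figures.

I ≈ 0.488 µA

ΣG = 1/26.8 + 1/18.7 + 1/1.86 = 0.6284.
R_C takes the fraction G_k/ΣG = 0.05348/0.6284 = 0.08510, so I = 5.73 × 0.08510 = 0.4876 µA.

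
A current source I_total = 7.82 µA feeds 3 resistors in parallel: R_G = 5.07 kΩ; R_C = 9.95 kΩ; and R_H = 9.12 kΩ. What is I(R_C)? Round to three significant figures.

ΣG = 1/5.07 + 1/9.95 + 1/9.12 = 0.4074.
By the current-divider rule, I = I_total · G_k/ΣG = 7.82 × 0.2467 = 1.929 µA.

I ≈ 1.93 µA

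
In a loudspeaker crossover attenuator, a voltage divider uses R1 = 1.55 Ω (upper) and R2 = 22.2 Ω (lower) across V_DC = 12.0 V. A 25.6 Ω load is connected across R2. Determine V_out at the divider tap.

R2 ‖ R_L = (22.2 × 25.6)/(22.2 + 25.6) = 11.89 Ω.
Now apply the divider: V_out = 12.0 × 0.8847 = 10.62 V.

V_out ≈ 10.6 V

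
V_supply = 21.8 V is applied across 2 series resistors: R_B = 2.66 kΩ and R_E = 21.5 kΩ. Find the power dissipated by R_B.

Series current I = V_supply/ΣR = 21.8/24.16 = 0.9023 mA.
V(R_B) = I·R = 2.400 V; P = V·I = 2.400 × 0.9023 = 2.166 mW.

P ≈ 2.17 mW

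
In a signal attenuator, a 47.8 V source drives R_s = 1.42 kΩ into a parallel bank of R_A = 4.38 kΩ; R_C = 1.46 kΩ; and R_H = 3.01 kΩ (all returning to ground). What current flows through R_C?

I ≈ 11.8 mA

Parallel bank: R_p = 1/(1/4.38 + 1/1.46 + 1/3.01) = 0.8029 kΩ.
Node voltage V_A = V_DC · R_p/(R_s + R_p) = 47.8 × 0.3612 = 17.27 V.
I(R_C) = V_A / R_C = 17.27/1.46 = 11.83 mA.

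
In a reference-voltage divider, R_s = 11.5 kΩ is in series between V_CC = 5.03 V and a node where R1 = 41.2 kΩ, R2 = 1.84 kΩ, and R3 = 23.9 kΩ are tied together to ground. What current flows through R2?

I ≈ 0.341 mA

Equivalent of the parallel group: R_p = 1.640 kΩ.
V_A by voltage divider: V_A = 5.03 × 1.640/(11.5 + 1.640) = 0.6279 V.
Branch current I = V_A/R2 = 0.6279/1.84 = 0.3413 mA.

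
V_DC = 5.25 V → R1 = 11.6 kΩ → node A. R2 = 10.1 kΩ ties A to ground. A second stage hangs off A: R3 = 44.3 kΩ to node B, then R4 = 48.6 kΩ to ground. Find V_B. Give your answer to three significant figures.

The second stage (R3 + R4 = 92.90 kΩ) loads node A in parallel with R2.
Effective lower resistance at A: R2 ‖ 92.90 = 9.110 kΩ.
First divider: V_A = V_DC · 9.110/(11.6 + 9.110) = 2.309 V.
Then the unloaded second divider: V_B = V_A × R4/(R3+R4) = 2.309 × 0.5231 = 1.208 V.

V_B ≈ 1.21 V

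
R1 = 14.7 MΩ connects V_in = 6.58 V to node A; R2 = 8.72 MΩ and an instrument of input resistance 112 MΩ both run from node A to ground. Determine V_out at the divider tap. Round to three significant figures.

V_out ≈ 2.34 V

First combine the lower leg with the load: R2 ‖ R_L = 8.090 MΩ.
Voltage divider with the loaded lower leg: V_out = 6.58 × 8.090/(14.7 + 8.090) = 6.58 × 0.3550 = 2.336 V.
(Unloaded it would be 2.45 V; the load pulls it down.)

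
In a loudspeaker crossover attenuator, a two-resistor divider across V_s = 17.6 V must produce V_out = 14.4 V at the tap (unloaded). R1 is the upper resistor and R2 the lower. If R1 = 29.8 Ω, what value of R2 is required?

R2 ≈ 134 Ω

The divider ratio is R2/(R1+R2) = 14.4/17.6 = 0.8182.
Rearranging, R2 = R1·k/(1−k) = 29.8 × 4.500 = 134.1 Ω.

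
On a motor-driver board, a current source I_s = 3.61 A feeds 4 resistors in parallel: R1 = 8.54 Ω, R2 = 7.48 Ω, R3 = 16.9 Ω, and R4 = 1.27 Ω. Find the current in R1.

I ≈ 0.385 A

Total conductance ΣG = 1/8.54 + 1/7.48 + 1/16.9 + 1/1.27 = 1.097 (units of 1/Ω).
By the current-divider rule, I = I_s · G_k/ΣG = 3.61 × 0.1067 = 0.3852 A.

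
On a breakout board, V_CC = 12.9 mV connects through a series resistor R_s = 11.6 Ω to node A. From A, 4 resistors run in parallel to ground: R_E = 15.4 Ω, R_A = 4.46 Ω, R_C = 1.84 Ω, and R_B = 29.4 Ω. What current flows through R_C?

Combine the parallel branches: R_p = (1/15.4 + 1/4.46 + 1/1.84 + 1/29.4)⁻¹ = 1.154 Ω.
Node voltage V_A = V_CC · R_p/(R_s + R_p) = 12.9 × 0.09047 = 1.167 mV.
I(R_C) = V_A / R_C = 1.167/1.84 = 0.6343 mA.

I ≈ 0.634 mA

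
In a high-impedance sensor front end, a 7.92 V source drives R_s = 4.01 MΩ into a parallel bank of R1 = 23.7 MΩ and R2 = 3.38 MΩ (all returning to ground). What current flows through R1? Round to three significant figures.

I ≈ 0.142 µA

Parallel bank: R_p = 1/(1/23.7 + 1/3.38) = 2.958 MΩ.
V_A = 7.92 × 2.958/6.968 = 3.362 V.
Branch current I = V_A/R1 = 3.362/23.7 = 0.1419 µA.
(Equivalently: I_total = 1.137 µA, then current-divider fraction G_k/ΣG = 0.1248.)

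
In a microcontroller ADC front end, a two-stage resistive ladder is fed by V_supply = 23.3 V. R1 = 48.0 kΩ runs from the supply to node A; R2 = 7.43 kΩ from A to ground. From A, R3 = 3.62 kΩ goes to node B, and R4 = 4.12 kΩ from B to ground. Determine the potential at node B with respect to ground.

V_B ≈ 0.908 V

Node A sees R2 in parallel with the series input of stage 2, R3 + R4 = 7.740 kΩ.
Effective lower resistance at A: R2 ‖ 7.740 = 3.791 kΩ.
V_A = 23.3 × 3.791/(48.0 + 3.791) = 1.705 V.
Then the unloaded second divider: V_B = V_A × R4/(R3+R4) = 1.705 × 0.5323 = 0.9078 V.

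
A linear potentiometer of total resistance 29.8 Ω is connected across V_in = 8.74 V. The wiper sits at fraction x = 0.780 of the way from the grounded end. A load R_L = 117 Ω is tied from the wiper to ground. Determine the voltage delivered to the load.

The pot divides into 6.556 Ω above the wiper and 23.24 Ω below.
Lower segment in parallel with the load: 23.24 ‖ 117 = 19.39 Ω.
Loaded-divider output: V_out = 8.74 × 0.7473 = 6.532 V.

V_out ≈ 6.53 V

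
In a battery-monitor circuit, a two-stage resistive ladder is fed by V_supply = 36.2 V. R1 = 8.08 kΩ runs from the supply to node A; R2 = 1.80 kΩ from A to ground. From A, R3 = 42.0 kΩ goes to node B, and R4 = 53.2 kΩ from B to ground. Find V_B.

V_B ≈ 3.63 V

The second stage (R3 + R4 = 95.20 kΩ) loads node A in parallel with R2.
R2 ‖ (R3+R4) = 1.767 kΩ.
First divider: V_A = V_supply · 1.767/(8.08 + 1.767) = 6.495 V.
V_B = V_A × 0.5588 = 3.629 V.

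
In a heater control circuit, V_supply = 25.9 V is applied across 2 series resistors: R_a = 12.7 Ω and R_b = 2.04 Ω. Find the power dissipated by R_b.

Series current I = V_supply/ΣR = 25.9/14.74 = 1.757 A.
P(R_b) = I²·R_b = (1.757)² × 2.04 = 6.298 W.

P ≈ 6.30 W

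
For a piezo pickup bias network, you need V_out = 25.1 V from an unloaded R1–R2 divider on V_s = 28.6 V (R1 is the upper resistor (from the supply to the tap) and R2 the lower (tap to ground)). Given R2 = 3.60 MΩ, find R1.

R1 ≈ 0.502 MΩ

V_out/V_s = R2/(R1+R2) = 0.8776.
So R1 = R2 · (V_s/V_out − 1) = 3.60 × (28.6/25.1 − 1) = 3.60 × 0.1394 = 0.5020 MΩ.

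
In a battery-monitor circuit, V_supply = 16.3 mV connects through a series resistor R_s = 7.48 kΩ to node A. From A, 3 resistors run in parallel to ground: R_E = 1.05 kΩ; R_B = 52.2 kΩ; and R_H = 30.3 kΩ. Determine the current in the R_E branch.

Combine the parallel branches: R_p = (1/1.05 + 1/52.2 + 1/30.3)⁻¹ = 0.9955 kΩ.
V_A by voltage divider: V_A = 16.3 × 0.9955/(7.48 + 0.9955) = 1.915 mV.
Branch current I = V_A/R_E = 1.915/1.05 = 1.823 µA.

I ≈ 1.82 µA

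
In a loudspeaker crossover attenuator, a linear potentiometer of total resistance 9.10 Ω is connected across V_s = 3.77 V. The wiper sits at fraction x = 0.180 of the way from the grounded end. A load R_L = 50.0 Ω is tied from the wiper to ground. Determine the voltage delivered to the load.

Split the track: R_lower = x·R_p = 1.638 Ω, R_upper = (1−x)·R_p = 7.462 Ω.
(x·R_p) ‖ R_L = 1.586 Ω.
Then V_out = V_s · 1.586/(7.462 + 1.586) = 0.6608 V.

V_out ≈ 0.661 V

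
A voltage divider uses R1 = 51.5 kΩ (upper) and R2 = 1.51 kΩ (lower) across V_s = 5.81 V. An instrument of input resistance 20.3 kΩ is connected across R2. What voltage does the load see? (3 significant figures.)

V_out ≈ 0.154 V

First combine the lower leg with the load: R2 ‖ R_L = 1.405 kΩ.
Now apply the divider: V_out = 5.81 × 0.02657 = 0.1543 V.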